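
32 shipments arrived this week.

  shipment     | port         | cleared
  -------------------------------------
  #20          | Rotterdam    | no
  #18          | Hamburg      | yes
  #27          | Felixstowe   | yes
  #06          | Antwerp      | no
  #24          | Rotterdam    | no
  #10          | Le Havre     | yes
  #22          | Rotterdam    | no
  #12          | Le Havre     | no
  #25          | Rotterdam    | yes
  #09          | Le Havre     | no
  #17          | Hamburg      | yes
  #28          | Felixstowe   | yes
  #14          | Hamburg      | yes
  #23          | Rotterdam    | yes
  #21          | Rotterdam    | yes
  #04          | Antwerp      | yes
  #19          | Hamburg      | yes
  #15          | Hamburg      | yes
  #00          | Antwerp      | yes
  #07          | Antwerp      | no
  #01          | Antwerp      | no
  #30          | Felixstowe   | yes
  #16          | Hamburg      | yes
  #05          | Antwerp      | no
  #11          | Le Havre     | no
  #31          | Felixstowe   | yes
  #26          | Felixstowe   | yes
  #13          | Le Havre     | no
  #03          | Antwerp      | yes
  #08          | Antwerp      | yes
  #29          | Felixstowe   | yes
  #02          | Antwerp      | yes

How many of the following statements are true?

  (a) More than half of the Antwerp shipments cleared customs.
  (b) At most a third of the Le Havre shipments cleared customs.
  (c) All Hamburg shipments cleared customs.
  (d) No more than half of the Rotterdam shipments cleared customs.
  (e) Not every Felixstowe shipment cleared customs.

(a) Antwerp: |A| = 9, |A ∩ B| = 5; needs |A ∩ B| > |A ∖ B| — true.
(b) Le Havre: |A| = 5, |A ∩ B| = 1; needs |A ∩ B| / |A| ≤ 1/3 — true.
(c) Hamburg: |A| = 6, |A ∩ B| = 6; needs A ⊆ B, i.e. every element of A is in B (|A ∖ B| = 0) — true.
(d) Rotterdam: |A| = 6, |A ∩ B| = 3; needs |A ∩ B| ≤ |A ∖ B| — true.
(e) Felixstowe: |A| = 6, |A ∩ B| = 6; needs A ⊄ B (|A ∖ B| ≥ 1) — false.

4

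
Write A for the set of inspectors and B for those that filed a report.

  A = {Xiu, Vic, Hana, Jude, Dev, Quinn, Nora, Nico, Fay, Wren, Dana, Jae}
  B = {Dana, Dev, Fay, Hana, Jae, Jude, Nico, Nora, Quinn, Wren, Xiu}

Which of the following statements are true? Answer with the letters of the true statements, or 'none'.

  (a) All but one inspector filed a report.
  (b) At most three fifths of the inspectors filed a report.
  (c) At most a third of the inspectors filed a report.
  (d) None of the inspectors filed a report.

|A| = 12, |A ∩ B| = 11, |A ∖ B| = 1.
(a) |A ∖ B| = 1: holds.
(b) |A ∩ B| / |A| ≤ 3/5: fails.
(c) |A ∩ B| / |A| ≤ 1/3: fails.
(d) A ∩ B = ∅ (|A ∩ B| = 0): fails.

(a)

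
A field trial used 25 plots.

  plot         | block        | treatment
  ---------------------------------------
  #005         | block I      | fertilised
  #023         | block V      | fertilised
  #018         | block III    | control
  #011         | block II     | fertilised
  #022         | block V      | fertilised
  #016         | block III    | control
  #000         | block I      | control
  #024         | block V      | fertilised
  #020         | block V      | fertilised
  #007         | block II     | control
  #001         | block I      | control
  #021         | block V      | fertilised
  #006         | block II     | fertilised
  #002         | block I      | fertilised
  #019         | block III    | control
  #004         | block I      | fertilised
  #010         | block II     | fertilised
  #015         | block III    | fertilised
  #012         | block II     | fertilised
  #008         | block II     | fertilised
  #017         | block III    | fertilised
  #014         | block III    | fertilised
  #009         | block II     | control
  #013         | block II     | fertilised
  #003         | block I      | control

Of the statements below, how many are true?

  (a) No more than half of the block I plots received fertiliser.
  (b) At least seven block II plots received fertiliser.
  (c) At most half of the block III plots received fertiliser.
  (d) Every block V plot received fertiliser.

3

(a) block I: |A| = 6, |A ∩ B| = 3; needs |A ∩ B| ≤ |A ∖ B| — true.
(b) block II: |A| = 8, |A ∩ B| = 6; needs |A ∩ B| ≥ 7 — false.
(c) block III: |A| = 6, |A ∩ B| = 3; needs |A ∩ B| ≤ |A ∖ B| — true.
(d) block V: |A| = 5, |A ∩ B| = 5; needs A ⊆ B, i.e. every element of A is in B (|A ∖ B| = 0) — true.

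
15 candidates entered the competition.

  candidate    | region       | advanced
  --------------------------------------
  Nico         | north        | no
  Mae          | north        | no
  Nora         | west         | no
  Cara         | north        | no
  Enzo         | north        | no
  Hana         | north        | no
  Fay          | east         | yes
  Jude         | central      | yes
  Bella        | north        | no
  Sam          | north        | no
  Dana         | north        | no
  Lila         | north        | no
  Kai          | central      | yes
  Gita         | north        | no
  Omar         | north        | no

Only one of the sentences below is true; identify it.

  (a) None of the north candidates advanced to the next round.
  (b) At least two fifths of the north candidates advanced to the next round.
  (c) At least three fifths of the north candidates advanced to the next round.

(a)

|A| = 11, |A ∩ B| = 0, |A ∖ B| = 11.
(a) requires A ∩ B = ∅ (|A ∩ B| = 0): true.
(b) requires |A ∩ B| / |A| ≥ 2/5: false.
(c) requires |A ∩ B| / |A| ≥ 3/5: false.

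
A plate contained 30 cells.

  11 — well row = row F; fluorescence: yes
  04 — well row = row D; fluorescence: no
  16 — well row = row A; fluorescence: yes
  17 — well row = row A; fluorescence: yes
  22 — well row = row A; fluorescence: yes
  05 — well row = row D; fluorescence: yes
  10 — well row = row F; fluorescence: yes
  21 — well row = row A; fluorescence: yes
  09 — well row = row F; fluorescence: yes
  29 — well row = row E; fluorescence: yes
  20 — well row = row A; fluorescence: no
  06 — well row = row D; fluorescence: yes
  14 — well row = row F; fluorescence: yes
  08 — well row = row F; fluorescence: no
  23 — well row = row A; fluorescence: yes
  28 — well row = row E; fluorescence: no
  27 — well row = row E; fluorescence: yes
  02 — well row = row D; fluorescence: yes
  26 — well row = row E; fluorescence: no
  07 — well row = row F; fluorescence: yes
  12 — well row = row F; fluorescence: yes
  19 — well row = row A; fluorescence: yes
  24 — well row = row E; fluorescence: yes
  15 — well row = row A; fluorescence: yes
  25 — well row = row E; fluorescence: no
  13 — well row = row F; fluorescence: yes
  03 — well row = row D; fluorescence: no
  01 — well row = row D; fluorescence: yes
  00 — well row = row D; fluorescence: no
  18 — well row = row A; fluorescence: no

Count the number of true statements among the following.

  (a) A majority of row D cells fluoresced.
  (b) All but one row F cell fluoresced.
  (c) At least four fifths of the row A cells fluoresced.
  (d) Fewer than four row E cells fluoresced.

(a) row D: |A| = 7, |A ∩ B| = 4; needs |A ∩ B| > |A ∖ B| — true.
(b) row F: |A| = 8, |A ∩ B| = 7; needs |A ∖ B| = 1 — true.
(c) row A: |A| = 9, |A ∩ B| = 7; needs |A ∩ B| / |A| ≥ 4/5 — false.
(d) row E: |A| = 6, |A ∩ B| = 3; needs |A ∩ B| < 4 — true.

3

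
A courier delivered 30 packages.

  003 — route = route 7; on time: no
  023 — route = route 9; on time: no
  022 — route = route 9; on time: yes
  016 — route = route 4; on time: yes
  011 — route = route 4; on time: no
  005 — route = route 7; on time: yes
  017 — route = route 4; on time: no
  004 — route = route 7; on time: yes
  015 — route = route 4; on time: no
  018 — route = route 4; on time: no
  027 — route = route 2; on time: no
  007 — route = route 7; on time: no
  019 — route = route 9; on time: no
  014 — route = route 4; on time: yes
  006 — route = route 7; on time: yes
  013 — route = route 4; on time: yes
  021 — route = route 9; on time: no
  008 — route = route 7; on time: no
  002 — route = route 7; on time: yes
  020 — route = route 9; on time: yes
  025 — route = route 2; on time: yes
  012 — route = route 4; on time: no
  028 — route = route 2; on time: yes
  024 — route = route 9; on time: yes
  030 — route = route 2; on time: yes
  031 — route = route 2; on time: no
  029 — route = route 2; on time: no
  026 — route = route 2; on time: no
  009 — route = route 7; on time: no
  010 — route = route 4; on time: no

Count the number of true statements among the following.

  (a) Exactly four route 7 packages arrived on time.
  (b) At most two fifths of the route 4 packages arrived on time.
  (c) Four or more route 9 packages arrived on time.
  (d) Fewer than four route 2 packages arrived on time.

3

(a) route 7: |A| = 8, |A ∩ B| = 4; needs |A ∩ B| = 4 — true.
(b) route 4: |A| = 9, |A ∩ B| = 3; needs |A ∩ B| / |A| ≤ 2/5 — true.
(c) route 9: |A| = 6, |A ∩ B| = 3; needs |A ∩ B| ≥ 4 — false.
(d) route 2: |A| = 7, |A ∩ B| = 3; needs |A ∩ B| < 4 — true.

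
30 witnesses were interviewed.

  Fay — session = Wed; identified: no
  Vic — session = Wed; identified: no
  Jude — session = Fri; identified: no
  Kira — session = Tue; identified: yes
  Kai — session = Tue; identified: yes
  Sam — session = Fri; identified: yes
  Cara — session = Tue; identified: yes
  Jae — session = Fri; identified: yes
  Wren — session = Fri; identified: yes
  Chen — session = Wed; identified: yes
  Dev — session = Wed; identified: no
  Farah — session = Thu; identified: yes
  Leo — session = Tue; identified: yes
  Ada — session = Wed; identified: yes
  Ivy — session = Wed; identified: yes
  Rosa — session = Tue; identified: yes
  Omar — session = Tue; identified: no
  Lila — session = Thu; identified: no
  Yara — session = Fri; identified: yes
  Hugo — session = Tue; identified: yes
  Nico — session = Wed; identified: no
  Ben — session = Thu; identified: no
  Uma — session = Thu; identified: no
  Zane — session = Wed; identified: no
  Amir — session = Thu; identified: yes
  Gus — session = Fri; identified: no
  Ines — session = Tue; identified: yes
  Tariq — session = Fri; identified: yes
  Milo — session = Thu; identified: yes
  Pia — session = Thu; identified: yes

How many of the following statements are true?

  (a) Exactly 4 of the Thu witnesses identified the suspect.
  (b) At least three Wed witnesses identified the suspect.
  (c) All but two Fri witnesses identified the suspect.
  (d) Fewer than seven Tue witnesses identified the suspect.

(a) Thu: |A| = 7, |A ∩ B| = 4; needs |A ∩ B| = 4 — true.
(b) Wed: |A| = 8, |A ∩ B| = 3; needs |A ∩ B| ≥ 3 — true.
(c) Fri: |A| = 7, |A ∩ B| = 5; needs |A ∖ B| = 2 — true.
(d) Tue: |A| = 8, |A ∩ B| = 7; needs |A ∩ B| < 7 — false.

3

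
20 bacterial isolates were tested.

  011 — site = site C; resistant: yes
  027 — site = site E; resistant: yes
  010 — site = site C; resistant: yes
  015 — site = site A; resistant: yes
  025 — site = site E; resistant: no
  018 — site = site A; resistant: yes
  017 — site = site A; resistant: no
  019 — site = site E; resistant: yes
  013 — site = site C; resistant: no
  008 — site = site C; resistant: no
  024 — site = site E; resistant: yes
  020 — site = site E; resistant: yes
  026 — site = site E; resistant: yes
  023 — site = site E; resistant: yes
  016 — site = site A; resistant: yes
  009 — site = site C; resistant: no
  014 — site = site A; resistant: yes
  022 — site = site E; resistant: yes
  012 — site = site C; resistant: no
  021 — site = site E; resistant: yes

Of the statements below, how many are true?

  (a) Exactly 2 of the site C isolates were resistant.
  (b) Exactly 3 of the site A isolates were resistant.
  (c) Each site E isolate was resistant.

1

(a) site C: |A| = 6, |A ∩ B| = 2; needs |A ∩ B| = 2 — true.
(b) site A: |A| = 5, |A ∩ B| = 4; needs |A ∩ B| = 3 — false.
(c) site E: |A| = 9, |A ∩ B| = 8; needs A ⊆ B, i.e. every element of A is in B (|A ∖ B| = 0) — false.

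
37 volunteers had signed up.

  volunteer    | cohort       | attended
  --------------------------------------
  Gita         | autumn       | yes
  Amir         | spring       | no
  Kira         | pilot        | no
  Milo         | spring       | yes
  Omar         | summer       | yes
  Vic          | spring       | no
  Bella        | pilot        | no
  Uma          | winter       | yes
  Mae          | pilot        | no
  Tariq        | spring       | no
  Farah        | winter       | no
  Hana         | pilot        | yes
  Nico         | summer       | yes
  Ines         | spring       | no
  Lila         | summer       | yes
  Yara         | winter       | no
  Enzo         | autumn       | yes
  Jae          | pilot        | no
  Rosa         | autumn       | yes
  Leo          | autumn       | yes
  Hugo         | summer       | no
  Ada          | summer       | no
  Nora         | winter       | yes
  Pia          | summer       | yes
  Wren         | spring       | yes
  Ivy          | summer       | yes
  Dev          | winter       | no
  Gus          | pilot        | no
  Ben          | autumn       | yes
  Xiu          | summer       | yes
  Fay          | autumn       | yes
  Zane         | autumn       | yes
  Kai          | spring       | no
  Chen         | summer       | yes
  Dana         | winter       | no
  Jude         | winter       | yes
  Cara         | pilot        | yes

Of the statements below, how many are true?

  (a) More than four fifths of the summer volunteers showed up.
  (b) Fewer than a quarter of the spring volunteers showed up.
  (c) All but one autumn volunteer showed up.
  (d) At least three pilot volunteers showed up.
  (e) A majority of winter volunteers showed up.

(a) summer: |A| = 9, |A ∩ B| = 7; needs |A ∩ B| / |A| > 4/5 — false.
(b) spring: |A| = 7, |A ∩ B| = 2; needs |A ∩ B| / |A| < 1/4 — false.
(c) autumn: |A| = 7, |A ∩ B| = 7; needs |A ∖ B| = 1 — false.
(d) pilot: |A| = 7, |A ∩ B| = 2; needs |A ∩ B| ≥ 3 — false.
(e) winter: |A| = 7, |A ∩ B| = 3; needs |A ∩ B| > |A ∖ B| — false.

0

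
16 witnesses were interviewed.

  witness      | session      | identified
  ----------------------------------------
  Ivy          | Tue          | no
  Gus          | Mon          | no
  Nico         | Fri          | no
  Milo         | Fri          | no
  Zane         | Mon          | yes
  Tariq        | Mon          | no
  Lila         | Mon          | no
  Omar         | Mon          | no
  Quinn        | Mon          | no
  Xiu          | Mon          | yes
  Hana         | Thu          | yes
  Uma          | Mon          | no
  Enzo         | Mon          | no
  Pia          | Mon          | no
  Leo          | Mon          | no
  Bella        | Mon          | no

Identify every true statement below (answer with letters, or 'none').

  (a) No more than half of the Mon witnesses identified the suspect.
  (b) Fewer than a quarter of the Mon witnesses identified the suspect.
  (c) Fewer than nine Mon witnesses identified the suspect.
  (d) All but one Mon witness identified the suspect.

|A| = 12, |A ∩ B| = 2, |A ∖ B| = 10.
(a) |A ∩ B| ≤ |A ∖ B|: holds.
(b) |A ∩ B| / |A| < 1/4: holds.
(c) |A ∩ B| < 9: holds.
(d) |A ∖ B| = 1: fails.

(a), (b), (c)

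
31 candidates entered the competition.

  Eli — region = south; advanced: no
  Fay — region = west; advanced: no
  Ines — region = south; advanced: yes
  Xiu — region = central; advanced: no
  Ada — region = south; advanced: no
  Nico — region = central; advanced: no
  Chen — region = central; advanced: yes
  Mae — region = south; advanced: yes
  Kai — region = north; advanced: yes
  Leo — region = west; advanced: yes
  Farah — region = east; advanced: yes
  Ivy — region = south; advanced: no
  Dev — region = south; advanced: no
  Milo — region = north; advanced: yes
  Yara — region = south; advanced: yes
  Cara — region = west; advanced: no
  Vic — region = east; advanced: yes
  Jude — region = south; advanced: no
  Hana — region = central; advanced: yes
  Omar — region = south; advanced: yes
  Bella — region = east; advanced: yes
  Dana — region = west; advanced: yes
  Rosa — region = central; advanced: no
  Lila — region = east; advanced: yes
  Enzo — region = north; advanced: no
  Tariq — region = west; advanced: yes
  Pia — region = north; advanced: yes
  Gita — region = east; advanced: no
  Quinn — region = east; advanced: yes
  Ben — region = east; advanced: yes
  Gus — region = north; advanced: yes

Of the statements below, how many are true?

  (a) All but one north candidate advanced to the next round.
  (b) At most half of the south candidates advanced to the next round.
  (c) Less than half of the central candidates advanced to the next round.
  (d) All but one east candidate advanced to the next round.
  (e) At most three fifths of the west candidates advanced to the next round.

5

(a) north: |A| = 5, |A ∩ B| = 4; needs |A ∖ B| = 1 — true.
(b) south: |A| = 9, |A ∩ B| = 4; needs |A ∩ B| ≤ |A ∖ B| — true.
(c) central: |A| = 5, |A ∩ B| = 2; needs |A ∩ B| < |A ∖ B| — true.
(d) east: |A| = 7, |A ∩ B| = 6; needs |A ∖ B| = 1 — true.
(e) west: |A| = 5, |A ∩ B| = 3; needs |A ∩ B| / |A| ≤ 3/5 — true.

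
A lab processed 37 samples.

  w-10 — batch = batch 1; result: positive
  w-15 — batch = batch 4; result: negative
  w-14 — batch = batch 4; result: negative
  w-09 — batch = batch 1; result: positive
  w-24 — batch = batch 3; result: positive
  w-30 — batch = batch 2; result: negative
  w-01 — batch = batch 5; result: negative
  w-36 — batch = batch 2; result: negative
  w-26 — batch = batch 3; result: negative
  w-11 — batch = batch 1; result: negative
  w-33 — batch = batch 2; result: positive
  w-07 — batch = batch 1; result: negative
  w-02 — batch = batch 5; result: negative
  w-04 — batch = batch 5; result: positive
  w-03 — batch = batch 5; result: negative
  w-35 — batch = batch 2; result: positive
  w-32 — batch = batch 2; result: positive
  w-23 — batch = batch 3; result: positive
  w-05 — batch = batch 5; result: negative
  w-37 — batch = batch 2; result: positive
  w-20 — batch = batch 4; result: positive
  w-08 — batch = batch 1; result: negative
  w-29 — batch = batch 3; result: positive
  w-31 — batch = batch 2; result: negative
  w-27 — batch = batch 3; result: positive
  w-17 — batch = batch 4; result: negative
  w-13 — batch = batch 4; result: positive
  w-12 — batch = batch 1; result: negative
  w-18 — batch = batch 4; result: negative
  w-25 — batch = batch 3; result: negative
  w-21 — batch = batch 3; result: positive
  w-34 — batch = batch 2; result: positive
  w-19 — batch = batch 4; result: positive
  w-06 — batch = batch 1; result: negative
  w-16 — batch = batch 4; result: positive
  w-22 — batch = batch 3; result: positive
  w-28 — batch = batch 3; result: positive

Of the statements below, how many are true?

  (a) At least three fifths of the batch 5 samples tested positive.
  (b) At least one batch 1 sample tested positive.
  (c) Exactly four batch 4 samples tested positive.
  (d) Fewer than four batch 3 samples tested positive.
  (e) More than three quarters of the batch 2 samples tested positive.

2

(a) batch 5: |A| = 5, |A ∩ B| = 1; needs |A ∩ B| / |A| ≥ 3/5 — false.
(b) batch 1: |A| = 7, |A ∩ B| = 2; needs A ∩ B ≠ ∅ (|A ∩ B| ≥ 1) — true.
(c) batch 4: |A| = 8, |A ∩ B| = 4; needs |A ∩ B| = 4 — true.
(d) batch 3: |A| = 9, |A ∩ B| = 7; needs |A ∩ B| < 4 — false.
(e) batch 2: |A| = 8, |A ∩ B| = 5; needs |A ∩ B| / |A| > 3/4 — false.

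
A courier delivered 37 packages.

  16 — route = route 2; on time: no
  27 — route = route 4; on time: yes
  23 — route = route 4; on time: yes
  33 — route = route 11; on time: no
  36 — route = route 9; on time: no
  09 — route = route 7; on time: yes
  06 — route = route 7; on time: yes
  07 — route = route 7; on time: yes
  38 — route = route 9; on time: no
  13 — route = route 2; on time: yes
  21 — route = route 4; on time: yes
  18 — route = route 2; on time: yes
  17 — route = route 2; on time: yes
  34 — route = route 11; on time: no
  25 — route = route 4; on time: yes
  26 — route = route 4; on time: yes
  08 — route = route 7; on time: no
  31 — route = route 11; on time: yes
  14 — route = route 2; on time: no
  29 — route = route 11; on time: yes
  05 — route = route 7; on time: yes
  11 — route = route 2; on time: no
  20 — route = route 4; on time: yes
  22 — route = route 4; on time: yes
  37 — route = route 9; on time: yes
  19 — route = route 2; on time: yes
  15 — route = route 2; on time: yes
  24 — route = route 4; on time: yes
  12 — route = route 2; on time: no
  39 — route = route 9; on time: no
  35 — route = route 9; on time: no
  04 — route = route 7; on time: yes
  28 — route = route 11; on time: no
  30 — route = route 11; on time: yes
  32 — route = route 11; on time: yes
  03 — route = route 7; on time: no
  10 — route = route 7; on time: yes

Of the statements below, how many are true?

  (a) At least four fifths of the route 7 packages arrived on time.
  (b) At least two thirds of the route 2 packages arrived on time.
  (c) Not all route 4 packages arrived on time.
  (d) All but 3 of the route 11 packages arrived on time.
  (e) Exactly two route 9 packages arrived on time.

1

(a) route 7: |A| = 8, |A ∩ B| = 6; needs |A ∩ B| / |A| ≥ 4/5 — false.
(b) route 2: |A| = 9, |A ∩ B| = 5; needs |A ∩ B| / |A| ≥ 2/3 — false.
(c) route 4: |A| = 8, |A ∩ B| = 8; needs A ⊄ B (|A ∖ B| ≥ 1) — false.
(d) route 11: |A| = 7, |A ∩ B| = 4; needs |A ∖ B| = 3 — true.
(e) route 9: |A| = 5, |A ∩ B| = 1; needs |A ∩ B| = 2 — false.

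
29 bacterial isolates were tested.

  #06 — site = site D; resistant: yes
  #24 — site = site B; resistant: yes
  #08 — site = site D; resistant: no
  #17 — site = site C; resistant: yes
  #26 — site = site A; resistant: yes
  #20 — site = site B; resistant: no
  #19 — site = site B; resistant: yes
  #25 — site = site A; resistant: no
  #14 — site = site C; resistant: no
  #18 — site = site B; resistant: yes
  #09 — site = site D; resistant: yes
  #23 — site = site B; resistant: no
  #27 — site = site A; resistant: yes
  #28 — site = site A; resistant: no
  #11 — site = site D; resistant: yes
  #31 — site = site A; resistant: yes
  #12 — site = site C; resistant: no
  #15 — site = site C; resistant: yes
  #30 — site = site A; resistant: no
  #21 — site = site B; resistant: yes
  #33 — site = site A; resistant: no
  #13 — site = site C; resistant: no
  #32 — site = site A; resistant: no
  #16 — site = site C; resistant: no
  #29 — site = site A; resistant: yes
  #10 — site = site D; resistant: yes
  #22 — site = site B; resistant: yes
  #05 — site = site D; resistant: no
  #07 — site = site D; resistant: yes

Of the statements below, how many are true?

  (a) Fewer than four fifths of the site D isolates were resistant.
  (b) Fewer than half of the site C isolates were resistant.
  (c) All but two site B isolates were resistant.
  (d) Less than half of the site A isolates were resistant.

4

(a) site D: |A| = 7, |A ∩ B| = 5; needs |A ∩ B| / |A| < 4/5 — true.
(b) site C: |A| = 6, |A ∩ B| = 2; needs |A ∩ B| < |A ∖ B| — true.
(c) site B: |A| = 7, |A ∩ B| = 5; needs |A ∖ B| = 2 — true.
(d) site A: |A| = 9, |A ∩ B| = 4; needs |A ∩ B| < |A ∖ B| — true.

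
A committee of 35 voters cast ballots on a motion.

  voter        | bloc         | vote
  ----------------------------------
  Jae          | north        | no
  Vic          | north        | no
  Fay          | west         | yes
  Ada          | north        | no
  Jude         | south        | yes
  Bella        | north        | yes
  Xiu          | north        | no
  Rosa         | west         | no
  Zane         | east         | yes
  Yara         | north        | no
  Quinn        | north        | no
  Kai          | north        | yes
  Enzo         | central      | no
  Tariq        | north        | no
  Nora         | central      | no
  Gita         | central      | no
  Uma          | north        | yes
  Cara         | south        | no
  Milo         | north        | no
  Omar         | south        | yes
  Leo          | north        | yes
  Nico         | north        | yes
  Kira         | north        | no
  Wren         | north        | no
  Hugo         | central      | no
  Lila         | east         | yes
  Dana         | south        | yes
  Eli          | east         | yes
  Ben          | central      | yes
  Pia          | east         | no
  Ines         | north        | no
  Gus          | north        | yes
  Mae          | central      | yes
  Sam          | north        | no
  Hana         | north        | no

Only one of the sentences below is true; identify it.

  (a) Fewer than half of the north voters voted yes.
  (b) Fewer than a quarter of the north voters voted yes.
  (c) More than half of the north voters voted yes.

|A| = 19, |A ∩ B| = 6, |A ∖ B| = 13.
(a) requires |A ∩ B| < |A ∖ B|: true.
(b) requires |A ∩ B| / |A| < 1/4: false.
(c) requires |A ∩ B| > |A ∖ B|: false.

(a)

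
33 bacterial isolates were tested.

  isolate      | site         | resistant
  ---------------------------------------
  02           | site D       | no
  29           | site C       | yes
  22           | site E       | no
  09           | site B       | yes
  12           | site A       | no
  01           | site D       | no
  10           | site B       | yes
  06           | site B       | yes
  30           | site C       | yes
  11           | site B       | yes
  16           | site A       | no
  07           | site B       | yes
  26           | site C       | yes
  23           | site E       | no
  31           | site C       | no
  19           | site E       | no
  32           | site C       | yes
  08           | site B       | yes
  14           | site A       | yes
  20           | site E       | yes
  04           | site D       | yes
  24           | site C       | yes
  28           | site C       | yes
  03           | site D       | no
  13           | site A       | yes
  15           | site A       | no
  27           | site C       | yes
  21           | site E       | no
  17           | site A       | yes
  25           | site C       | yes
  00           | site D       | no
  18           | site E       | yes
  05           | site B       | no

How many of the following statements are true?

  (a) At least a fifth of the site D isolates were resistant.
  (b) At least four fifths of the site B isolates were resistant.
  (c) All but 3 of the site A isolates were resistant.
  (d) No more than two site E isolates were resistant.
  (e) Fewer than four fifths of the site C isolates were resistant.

(a) site D: |A| = 5, |A ∩ B| = 1; needs |A ∩ B| / |A| ≥ 1/5 — true.
(b) site B: |A| = 7, |A ∩ B| = 6; needs |A ∩ B| / |A| ≥ 4/5 — true.
(c) site A: |A| = 6, |A ∩ B| = 3; needs |A ∖ B| = 3 — true.
(d) site E: |A| = 6, |A ∩ B| = 2; needs |A ∩ B| ≤ 2 — true.
(e) site C: |A| = 9, |A ∩ B| = 8; needs |A ∩ B| / |A| < 4/5 — false.

4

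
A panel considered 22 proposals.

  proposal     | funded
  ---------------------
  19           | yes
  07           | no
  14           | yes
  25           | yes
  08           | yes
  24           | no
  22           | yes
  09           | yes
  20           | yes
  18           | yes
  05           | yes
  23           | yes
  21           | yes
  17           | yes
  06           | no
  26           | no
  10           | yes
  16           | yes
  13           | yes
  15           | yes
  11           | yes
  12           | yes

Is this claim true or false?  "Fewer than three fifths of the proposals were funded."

False

'Fewer than three fifths of the proposals were funded' holds iff |A ∩ B| / |A| < 3/5.
|A| = 22, |A ∩ B| = 18, |A ∖ B| = 4.
|A ∩ B|/|A| = 18/22, so the statement is false.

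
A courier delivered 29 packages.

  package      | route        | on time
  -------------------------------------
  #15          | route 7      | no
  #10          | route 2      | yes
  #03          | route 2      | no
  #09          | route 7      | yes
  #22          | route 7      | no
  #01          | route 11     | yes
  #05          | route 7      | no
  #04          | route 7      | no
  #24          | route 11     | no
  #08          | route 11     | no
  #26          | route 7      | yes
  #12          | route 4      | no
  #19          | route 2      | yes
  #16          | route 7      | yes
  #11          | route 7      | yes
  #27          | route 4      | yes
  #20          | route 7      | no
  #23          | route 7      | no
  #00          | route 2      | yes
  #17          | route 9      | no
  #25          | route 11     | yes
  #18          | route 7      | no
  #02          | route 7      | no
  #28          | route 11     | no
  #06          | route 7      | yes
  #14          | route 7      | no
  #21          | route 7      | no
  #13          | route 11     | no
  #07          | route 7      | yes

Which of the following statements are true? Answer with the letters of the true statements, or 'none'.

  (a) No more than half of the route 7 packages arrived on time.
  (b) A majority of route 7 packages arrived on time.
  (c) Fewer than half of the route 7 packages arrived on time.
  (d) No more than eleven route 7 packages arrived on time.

(a), (c), (d)

|A| = 16, |A ∩ B| = 6, |A ∖ B| = 10.
(a) |A ∩ B| ≤ |A ∖ B|: holds.
(b) |A ∩ B| > |A ∖ B|: fails.
(c) |A ∩ B| < |A ∖ B|: holds.
(d) |A ∩ B| ≤ 11: holds.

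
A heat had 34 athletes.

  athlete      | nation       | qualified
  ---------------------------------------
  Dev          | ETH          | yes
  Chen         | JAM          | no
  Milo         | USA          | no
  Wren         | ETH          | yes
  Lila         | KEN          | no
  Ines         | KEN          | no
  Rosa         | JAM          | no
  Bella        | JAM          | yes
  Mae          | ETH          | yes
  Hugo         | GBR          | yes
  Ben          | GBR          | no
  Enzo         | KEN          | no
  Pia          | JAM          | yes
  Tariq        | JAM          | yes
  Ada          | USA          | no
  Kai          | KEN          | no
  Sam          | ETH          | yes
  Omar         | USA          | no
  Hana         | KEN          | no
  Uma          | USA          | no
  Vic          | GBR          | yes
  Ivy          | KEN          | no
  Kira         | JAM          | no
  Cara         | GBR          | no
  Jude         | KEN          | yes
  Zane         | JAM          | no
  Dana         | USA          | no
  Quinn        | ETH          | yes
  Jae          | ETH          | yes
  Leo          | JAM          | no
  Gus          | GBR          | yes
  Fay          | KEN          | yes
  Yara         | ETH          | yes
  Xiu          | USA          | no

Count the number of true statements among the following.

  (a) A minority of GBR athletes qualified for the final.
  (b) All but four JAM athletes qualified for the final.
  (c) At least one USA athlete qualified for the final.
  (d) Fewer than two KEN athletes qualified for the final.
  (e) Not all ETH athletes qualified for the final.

0

(a) GBR: |A| = 5, |A ∩ B| = 3; needs |A ∩ B| < |A ∖ B| — false.
(b) JAM: |A| = 8, |A ∩ B| = 3; needs |A ∖ B| = 4 — false.
(c) USA: |A| = 6, |A ∩ B| = 0; needs A ∩ B ≠ ∅ (|A ∩ B| ≥ 1) — false.
(d) KEN: |A| = 8, |A ∩ B| = 2; needs |A ∩ B| < 2 — false.
(e) ETH: |A| = 7, |A ∩ B| = 7; needs A ⊄ B (|A ∖ B| ≥ 1) — false.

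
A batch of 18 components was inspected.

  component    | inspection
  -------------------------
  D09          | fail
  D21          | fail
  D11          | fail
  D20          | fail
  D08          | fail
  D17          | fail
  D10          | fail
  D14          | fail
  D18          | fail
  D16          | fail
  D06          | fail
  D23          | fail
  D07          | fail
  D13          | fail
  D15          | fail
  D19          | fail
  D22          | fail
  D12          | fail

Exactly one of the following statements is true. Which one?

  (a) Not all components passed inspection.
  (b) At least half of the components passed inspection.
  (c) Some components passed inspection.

(a)

|A| = 18, |A ∩ B| = 0, |A ∖ B| = 18.
(a) requires A ⊄ B (|A ∖ B| ≥ 1): true.
(b) requires |A ∩ B| ≥ |A ∖ B|: false.
(c) requires A ∩ B ≠ ∅ (|A ∩ B| ≥ 1): false.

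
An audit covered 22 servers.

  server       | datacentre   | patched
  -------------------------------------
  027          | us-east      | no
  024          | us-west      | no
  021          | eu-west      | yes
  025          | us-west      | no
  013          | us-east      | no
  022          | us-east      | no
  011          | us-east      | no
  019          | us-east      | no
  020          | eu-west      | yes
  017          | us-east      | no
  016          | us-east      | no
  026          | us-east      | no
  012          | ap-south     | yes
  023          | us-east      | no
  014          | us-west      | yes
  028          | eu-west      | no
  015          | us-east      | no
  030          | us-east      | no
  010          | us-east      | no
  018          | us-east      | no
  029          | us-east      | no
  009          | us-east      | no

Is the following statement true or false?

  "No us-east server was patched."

True

Truth condition: A ∩ B = ∅ (|A ∩ B| = 0).
|A| = 15, |A ∩ B| = 0, |A ∖ B| = 15.
So the statement is true.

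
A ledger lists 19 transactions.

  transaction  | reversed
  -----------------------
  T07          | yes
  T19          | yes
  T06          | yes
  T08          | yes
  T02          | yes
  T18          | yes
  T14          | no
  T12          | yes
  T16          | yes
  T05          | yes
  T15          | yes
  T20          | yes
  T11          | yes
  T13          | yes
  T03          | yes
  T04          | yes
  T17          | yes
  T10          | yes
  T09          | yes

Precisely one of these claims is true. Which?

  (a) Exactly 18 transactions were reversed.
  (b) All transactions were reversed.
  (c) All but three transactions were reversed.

|A| = 19, |A ∩ B| = 18, |A ∖ B| = 1.
(a) requires |A ∩ B| = 18: true.
(b) requires A ⊆ B, i.e. every element of A is in B (|A ∖ B| = 0): false.
(c) requires |A ∖ B| = 3: false.

(a)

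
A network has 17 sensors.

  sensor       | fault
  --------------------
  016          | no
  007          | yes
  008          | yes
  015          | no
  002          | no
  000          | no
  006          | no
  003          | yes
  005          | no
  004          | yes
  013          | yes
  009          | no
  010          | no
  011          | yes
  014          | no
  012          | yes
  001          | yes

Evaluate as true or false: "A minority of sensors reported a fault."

Truth condition: |A ∩ B| < |A ∖ B|.
|A| = 17, |A ∩ B| = 8, |A ∖ B| = 9.
8 < 9, so the statement is true.

True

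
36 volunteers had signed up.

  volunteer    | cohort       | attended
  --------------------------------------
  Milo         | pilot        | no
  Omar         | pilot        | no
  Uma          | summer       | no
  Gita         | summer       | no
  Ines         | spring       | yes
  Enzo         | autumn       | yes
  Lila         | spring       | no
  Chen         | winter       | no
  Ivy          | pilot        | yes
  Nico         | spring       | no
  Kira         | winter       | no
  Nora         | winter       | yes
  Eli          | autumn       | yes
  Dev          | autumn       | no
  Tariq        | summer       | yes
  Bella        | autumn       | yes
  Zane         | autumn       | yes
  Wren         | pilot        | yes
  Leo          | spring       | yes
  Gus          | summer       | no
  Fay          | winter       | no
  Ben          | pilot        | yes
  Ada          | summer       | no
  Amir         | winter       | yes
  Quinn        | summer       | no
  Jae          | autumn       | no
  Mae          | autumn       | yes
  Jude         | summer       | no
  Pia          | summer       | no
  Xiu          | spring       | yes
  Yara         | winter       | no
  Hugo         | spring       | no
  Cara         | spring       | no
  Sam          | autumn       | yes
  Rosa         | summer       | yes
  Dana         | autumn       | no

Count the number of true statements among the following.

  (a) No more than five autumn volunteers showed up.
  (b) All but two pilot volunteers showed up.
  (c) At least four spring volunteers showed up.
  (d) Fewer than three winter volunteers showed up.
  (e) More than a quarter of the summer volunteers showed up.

2

(a) autumn: |A| = 9, |A ∩ B| = 6; needs |A ∩ B| ≤ 5 — false.
(b) pilot: |A| = 5, |A ∩ B| = 3; needs |A ∖ B| = 2 — true.
(c) spring: |A| = 7, |A ∩ B| = 3; needs |A ∩ B| ≥ 4 — false.
(d) winter: |A| = 6, |A ∩ B| = 2; needs |A ∩ B| < 3 — true.
(e) summer: |A| = 9, |A ∩ B| = 2; needs |A ∩ B| / |A| > 1/4 — false.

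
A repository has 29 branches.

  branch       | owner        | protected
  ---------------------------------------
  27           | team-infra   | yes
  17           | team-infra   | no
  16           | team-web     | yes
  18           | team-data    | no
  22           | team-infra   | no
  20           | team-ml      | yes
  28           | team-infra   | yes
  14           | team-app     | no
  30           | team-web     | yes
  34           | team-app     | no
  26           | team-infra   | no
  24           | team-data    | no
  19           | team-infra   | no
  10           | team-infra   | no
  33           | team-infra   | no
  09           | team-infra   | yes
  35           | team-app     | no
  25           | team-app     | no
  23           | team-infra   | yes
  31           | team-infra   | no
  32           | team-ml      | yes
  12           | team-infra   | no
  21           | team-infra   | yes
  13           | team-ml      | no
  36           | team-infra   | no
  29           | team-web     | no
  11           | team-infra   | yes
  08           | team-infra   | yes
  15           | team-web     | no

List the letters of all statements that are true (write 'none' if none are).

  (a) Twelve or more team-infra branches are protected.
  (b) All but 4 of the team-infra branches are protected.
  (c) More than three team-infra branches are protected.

(c)

|A| = 16, |A ∩ B| = 7, |A ∖ B| = 9.
(a) |A ∩ B| ≥ 12: fails.
(b) |A ∖ B| = 4: fails.
(c) |A ∩ B| > 3: holds.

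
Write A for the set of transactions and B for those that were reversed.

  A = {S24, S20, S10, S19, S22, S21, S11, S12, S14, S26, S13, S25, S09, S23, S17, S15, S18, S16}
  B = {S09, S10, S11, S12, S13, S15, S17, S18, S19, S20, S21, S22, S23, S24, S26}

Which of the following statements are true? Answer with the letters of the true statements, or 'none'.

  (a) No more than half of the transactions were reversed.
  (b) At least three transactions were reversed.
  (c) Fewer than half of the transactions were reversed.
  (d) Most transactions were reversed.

|A| = 18, |A ∩ B| = 15, |A ∖ B| = 3.
(a) |A ∩ B| ≤ |A ∖ B|: fails.
(b) |A ∩ B| ≥ 3: holds.
(c) |A ∩ B| < |A ∖ B|: fails.
(d) |A ∩ B| > |A ∖ B|: holds.

(b), (d)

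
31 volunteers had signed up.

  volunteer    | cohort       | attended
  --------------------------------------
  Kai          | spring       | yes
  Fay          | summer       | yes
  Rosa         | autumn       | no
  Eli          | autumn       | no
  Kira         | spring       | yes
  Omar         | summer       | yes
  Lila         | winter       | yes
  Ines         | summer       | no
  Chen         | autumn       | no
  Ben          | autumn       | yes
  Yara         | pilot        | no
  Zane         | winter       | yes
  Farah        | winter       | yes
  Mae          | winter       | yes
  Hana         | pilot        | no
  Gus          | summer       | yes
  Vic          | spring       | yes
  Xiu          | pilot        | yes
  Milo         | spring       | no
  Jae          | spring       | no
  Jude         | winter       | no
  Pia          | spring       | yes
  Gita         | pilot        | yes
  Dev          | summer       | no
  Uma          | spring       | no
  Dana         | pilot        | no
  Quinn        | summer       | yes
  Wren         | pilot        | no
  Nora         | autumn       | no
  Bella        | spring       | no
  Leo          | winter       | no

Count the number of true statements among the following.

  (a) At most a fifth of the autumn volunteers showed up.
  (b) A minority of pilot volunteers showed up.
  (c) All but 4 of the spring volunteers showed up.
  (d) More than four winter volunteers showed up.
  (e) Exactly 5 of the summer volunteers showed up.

(a) autumn: |A| = 5, |A ∩ B| = 1; needs |A ∩ B| / |A| ≤ 1/5 — true.
(b) pilot: |A| = 6, |A ∩ B| = 2; needs |A ∩ B| < |A ∖ B| — true.
(c) spring: |A| = 8, |A ∩ B| = 4; needs |A ∖ B| = 4 — true.
(d) winter: |A| = 6, |A ∩ B| = 4; needs |A ∩ B| > 4 — false.
(e) summer: |A| = 6, |A ∩ B| = 4; needs |A ∩ B| = 5 — false.

3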